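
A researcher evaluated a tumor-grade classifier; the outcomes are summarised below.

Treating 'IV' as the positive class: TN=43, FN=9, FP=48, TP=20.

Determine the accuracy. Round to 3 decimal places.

Accuracy = (TP+TN)/N = (20+43)/120 = 0.525

0.525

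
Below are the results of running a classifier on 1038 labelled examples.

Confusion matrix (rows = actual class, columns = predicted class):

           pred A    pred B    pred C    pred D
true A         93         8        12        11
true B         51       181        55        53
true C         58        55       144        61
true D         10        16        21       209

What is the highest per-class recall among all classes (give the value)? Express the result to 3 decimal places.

Per-class recall (TP/(TP+FN)):
  A: TP=93, FN=8+12+11=31 → 93/124 = 0.7500
  B: TP=181, FN=51+55+53=159 → 181/340 = 0.5324
  C: TP=144, FN=58+55+61=174 → 144/318 = 0.4528
  D: TP=209, FN=10+16+21=47 → 209/256 = 0.8164
Highest is class 'D' with recall = 0.816.

0.816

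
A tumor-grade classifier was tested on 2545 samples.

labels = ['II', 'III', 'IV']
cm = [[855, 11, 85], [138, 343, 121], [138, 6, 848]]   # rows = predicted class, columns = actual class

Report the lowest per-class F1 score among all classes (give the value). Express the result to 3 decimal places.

Per-class F1 score (2·TP/(2·TP+FP+FN)):
  II: TP=855, FP=11+85=96, FN=138+138=276 → 1710/2082 = 0.8213
  III: TP=343, FP=138+121=259, FN=11+6=17 → 686/962 = 0.7131
  IV: TP=848, FP=138+6=144, FN=85+121=206 → 1696/2046 = 0.8289
Lowest is class 'III' with F1 score = 0.713.

0.713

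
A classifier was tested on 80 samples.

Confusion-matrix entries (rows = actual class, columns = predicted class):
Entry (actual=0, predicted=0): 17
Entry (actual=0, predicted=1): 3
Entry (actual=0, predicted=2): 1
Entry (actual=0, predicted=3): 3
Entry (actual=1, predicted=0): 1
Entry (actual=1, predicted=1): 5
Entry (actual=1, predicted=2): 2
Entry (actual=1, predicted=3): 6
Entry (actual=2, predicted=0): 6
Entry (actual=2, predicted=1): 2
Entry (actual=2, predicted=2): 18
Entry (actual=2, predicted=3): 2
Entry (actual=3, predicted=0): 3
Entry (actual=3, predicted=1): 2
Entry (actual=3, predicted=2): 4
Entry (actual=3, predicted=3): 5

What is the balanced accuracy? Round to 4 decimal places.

0.5164

Balanced accuracy = mean of per-class recall.
  0: recall = 17/24 = 0.70833
  1: recall = 5/14 = 0.35714
  2: recall = 18/28 = 0.64286
  3: recall = 5/14 = 0.35714
Mean = (0.70833 + 0.35714 + 0.64286 + 0.35714) / 4 = 0.5164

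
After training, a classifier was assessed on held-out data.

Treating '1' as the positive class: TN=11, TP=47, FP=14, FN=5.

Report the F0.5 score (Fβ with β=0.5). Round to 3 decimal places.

0.794

Fβ = (1+β²)·TP / ((1+β²)·TP + β²·FN + FP), with β²=1/4
= 1.25·47 / (1.25·47 + 0.25·5 + 14) = 0.794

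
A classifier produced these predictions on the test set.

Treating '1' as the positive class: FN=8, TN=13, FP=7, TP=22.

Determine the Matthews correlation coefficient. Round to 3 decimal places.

MCC = (TP·TN − FP·FN) / √((TP+FP)(TP+FN)(TN+FP)(TN+FN))
Numerator = 22·13 − 7·8 = 230
Denominator = √(29·30·20·21) = √365400 = 604.4833
MCC = 230 / 604.4833 = 0.380

0.380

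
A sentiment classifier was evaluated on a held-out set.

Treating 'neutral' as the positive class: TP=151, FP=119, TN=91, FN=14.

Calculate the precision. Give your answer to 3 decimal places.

Precision = TP/(TP+FP) = 151/(151+119) = 151/270 = 0.559

0.559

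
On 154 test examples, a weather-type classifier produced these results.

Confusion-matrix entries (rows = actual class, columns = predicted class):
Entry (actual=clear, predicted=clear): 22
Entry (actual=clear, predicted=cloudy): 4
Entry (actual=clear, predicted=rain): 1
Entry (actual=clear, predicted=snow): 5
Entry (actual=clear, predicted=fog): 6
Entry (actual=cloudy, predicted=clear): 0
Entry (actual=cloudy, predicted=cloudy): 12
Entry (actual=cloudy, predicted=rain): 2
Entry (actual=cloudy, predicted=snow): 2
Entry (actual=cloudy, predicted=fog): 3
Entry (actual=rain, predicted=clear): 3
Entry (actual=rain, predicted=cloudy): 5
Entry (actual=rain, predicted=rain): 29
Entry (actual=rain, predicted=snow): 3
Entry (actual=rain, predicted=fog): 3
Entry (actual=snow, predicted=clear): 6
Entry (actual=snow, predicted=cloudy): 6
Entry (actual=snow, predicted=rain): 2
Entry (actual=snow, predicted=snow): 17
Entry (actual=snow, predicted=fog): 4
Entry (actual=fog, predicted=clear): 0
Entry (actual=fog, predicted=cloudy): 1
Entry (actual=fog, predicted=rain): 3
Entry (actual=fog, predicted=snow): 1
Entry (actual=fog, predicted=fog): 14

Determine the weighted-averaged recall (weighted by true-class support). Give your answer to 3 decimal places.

Per-class recall (TP/(TP+FN)):
  clear: TP=22, FN=4+1+5+6=16 → 22/38 = 0.5789
  cloudy: TP=12, FN=0+2+2+3=7 → 12/19 = 0.6316
  rain: TP=29, FN=3+5+3+3=14 → 29/43 = 0.6744
  snow: TP=17, FN=6+6+2+4=18 → 17/35 = 0.4857
  fog: TP=14, FN=0+1+3+1=5 → 14/19 = 0.7368
Weighted-recall = Σ (supportᵢ/N)·recallᵢ with N=154: (38/154)·0.5789 + (19/154)·0.6316 + (43/154)·0.6744 + (35/154)·0.4857 + (19/154)·0.7368 = 0.610

0.610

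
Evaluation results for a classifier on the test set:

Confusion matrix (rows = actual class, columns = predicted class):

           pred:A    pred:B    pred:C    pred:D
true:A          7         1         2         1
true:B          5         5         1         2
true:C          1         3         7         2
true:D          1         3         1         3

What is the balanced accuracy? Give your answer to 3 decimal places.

Balanced accuracy = mean of per-class recall.
  A: recall = 7/11 = 0.6364
  B: recall = 5/13 = 0.3846
  C: recall = 7/13 = 0.5385
  D: recall = 3/8 = 0.3750
Mean = (0.6364 + 0.3846 + 0.5385 + 0.3750) / 4 = 0.484

0.484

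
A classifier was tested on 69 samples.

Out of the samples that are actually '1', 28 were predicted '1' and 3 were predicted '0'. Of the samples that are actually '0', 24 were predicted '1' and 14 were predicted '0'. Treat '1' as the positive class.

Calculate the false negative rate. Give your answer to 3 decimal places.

0.097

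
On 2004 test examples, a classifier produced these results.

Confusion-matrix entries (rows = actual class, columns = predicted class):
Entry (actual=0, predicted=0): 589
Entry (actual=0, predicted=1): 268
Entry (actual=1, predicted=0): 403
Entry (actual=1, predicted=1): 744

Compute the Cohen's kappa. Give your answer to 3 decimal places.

0.329

Observed agreement pₒ = trace/N = 1333/2004 = 0.6652
Expected agreement pₑ = Σ (rowᵢ·colᵢ)/N² = (857·992 + 1147·1012)/2004² = 0.5007
κ = (pₒ − pₑ)/(1 − pₑ) = (0.6652 − 0.5007)/(1 − 0.5007) = 0.329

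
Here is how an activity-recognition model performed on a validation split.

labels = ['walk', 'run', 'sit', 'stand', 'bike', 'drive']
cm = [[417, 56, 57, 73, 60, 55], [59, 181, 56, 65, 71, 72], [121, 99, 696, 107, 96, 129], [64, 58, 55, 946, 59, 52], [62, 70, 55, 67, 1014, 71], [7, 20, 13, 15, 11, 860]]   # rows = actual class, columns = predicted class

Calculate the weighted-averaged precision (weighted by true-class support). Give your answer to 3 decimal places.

Per-class precision (TP/(TP+FP)):
  walk: TP=417, FP=59+121+64+62+7=313 → 417/730 = 0.5712
  run: TP=181, FP=56+99+58+70+20=303 → 181/484 = 0.3740
  sit: TP=696, FP=57+56+55+55+13=236 → 696/932 = 0.7468
  stand: TP=946, FP=73+65+107+67+15=327 → 946/1273 = 0.7431
  bike: TP=1014, FP=60+71+96+59+11=297 → 1014/1311 = 0.7735
  drive: TP=860, FP=55+72+129+52+71=379 → 860/1239 = 0.6941
Weighted-precision = Σ (supportᵢ/N)·precisionᵢ with N=5969: (718/5969)·0.5712 + (504/5969)·0.3740 + (1248/5969)·0.7468 + (1234/5969)·0.7431 + (1339/5969)·0.7735 + (926/5969)·0.6941 = 0.691

0.691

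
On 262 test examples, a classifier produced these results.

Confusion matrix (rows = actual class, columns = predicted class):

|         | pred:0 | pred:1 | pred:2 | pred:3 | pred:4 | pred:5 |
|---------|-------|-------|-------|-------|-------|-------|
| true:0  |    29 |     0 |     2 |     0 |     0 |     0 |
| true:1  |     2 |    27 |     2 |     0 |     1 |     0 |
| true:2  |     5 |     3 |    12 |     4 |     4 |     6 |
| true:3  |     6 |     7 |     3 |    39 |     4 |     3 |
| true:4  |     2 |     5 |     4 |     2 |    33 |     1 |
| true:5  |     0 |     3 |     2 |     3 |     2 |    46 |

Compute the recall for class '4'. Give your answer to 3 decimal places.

0.702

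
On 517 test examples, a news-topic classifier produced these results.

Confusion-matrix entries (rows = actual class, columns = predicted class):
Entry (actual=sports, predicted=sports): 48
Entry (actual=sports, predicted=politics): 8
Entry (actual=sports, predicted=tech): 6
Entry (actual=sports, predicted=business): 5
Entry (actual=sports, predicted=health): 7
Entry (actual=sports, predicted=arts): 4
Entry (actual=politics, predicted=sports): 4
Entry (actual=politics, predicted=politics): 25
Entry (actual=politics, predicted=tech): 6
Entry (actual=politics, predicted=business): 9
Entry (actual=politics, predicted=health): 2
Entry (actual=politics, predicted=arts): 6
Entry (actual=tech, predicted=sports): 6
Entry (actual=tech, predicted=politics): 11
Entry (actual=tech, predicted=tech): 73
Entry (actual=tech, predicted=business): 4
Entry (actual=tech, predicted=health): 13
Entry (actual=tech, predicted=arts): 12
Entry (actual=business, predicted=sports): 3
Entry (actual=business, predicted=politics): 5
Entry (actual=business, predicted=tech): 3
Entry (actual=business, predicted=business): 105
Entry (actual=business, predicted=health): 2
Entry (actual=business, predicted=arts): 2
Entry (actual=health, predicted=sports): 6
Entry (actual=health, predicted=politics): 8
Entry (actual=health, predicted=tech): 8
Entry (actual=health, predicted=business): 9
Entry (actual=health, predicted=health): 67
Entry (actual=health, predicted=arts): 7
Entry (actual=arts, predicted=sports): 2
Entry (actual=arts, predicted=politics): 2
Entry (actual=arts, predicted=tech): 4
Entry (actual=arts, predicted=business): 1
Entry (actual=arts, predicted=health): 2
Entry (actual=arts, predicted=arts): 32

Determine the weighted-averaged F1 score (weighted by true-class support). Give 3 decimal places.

0.678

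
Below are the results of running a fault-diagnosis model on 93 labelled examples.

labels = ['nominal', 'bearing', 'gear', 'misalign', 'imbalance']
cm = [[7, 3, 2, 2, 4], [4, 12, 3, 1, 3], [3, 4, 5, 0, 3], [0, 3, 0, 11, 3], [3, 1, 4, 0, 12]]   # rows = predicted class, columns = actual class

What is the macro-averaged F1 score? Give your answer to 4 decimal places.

Per-class F1 score (2·TP/(2·TP+FP+FN)):
  nominal: TP=7, FP=3+2+2+4=11, FN=4+3+0+3=10 → 14/35 = 0.40000
  bearing: TP=12, FP=4+3+1+3=11, FN=3+4+3+1=11 → 24/46 = 0.52174
  gear: TP=5, FP=3+4+0+3=10, FN=2+3+0+4=9 → 10/29 = 0.34483
  misalign: TP=11, FP=0+3+0+3=6, FN=2+1+0+0=3 → 22/31 = 0.70968
  imbalance: TP=12, FP=3+1+4+0=8, FN=4+3+3+3=13 → 24/45 = 0.53333
Macro-F1 score = mean = (0.40000 + 0.52174 + 0.34483 + 0.70968 + 0.53333) / 5 = 0.5019

0.5019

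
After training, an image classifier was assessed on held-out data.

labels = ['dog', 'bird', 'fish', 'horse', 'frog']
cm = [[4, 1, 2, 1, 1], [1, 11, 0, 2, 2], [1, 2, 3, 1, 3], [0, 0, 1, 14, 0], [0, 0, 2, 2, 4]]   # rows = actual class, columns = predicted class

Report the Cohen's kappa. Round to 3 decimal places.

Observed agreement pₒ = trace/N = 36/58 = 0.6207
Expected agreement pₑ = Σ (rowᵢ·colᵢ)/N² = (9·6 + 16·14 + 10·8 + 15·20 + 8·10)/58² = 0.2194
κ = (pₒ − pₑ)/(1 − pₑ) = (0.6207 − 0.2194)/(1 − 0.2194) = 0.514

0.514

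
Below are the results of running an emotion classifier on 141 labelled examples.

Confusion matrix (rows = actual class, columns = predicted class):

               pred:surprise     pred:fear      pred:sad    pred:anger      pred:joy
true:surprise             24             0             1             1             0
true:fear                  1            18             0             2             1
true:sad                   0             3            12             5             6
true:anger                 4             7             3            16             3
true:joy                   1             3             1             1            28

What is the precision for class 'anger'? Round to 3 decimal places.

0.640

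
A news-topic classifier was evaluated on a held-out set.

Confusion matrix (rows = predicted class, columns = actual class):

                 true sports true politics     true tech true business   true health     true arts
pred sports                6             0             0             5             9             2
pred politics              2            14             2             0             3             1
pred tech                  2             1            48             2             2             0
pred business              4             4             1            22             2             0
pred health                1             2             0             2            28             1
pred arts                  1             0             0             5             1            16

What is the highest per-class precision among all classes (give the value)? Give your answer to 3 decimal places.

0.873

Per-class precision (TP/(TP+FP)):
  sports: TP=6, FP=0+0+5+9+2=16 → 6/22 = 0.2727
  politics: TP=14, FP=2+2+0+3+1=8 → 14/22 = 0.6364
  tech: TP=48, FP=2+1+2+2+0=7 → 48/55 = 0.8727
  business: TP=22, FP=4+4+1+2+0=11 → 22/33 = 0.6667
  health: TP=28, FP=1+2+0+2+1=6 → 28/34 = 0.8235
  arts: TP=16, FP=1+0+0+5+1=7 → 16/23 = 0.6957
Highest is class 'tech' with precision = 0.873.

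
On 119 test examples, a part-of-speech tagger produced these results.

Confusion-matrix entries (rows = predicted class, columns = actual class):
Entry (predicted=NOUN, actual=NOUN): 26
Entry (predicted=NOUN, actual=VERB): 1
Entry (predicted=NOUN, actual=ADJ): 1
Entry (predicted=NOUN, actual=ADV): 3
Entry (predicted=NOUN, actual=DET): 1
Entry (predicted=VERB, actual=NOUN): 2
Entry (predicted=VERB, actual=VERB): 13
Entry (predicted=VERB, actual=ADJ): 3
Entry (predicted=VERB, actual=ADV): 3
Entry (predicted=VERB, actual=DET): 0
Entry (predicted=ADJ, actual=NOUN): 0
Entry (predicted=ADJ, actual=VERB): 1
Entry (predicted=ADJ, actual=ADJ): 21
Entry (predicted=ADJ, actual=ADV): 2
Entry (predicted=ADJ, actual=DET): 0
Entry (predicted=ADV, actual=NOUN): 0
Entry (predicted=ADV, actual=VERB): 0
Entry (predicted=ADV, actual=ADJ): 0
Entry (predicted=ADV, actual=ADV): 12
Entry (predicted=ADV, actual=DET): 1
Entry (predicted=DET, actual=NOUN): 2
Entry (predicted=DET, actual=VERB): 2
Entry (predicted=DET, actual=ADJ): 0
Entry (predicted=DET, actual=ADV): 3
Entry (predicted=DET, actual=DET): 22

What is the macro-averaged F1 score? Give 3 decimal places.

0.775

Per-class F1 score (2·TP/(2·TP+FP+FN)):
  NOUN: TP=26, FP=1+1+3+1=6, FN=2+0+0+2=4 → 52/62 = 0.8387
  VERB: TP=13, FP=2+3+3+0=8, FN=1+1+0+2=4 → 26/38 = 0.6842
  ADJ: TP=21, FP=0+1+2+0=3, FN=1+3+0+0=4 → 42/49 = 0.8571
  ADV: TP=12, FP=0+0+0+1=1, FN=3+3+2+3=11 → 24/36 = 0.6667
  DET: TP=22, FP=2+2+0+3=7, FN=1+0+0+1=2 → 44/53 = 0.8302
Macro-F1 score = mean = (0.8387 + 0.6842 + 0.8571 + 0.6667 + 0.8302) / 5 = 0.775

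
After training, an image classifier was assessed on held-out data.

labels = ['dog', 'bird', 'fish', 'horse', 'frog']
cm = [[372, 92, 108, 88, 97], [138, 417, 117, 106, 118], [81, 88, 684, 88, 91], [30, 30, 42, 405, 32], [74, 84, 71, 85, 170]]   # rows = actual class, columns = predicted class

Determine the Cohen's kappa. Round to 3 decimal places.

0.434

Observed agreement pₒ = trace/N = 2048/3708 = 0.5523
Expected agreement pₑ = Σ (rowᵢ·colᵢ)/N² = (757·695 + 896·711 + 1032·1022 + 539·772 + 484·508)/3708² = 0.2095
κ = (pₒ − pₑ)/(1 − pₑ) = (0.5523 − 0.2095)/(1 − 0.2095) = 0.434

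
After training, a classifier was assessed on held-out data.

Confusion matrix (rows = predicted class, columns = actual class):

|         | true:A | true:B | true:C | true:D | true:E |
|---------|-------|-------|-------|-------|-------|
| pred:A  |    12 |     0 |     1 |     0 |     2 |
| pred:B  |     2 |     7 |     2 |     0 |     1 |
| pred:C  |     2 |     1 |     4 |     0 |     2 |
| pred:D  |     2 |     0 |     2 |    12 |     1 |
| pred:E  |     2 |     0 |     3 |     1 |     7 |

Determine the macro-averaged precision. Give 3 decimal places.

0.614

Per-class precision (TP/(TP+FP)):
  A: TP=12, FP=0+1+0+2=3 → 12/15 = 0.8000
  B: TP=7, FP=2+2+0+1=5 → 7/12 = 0.5833
  C: TP=4, FP=2+1+0+2=5 → 4/9 = 0.4444
  D: TP=12, FP=2+0+2+1=5 → 12/17 = 0.7059
  E: TP=7, FP=2+0+3+1=6 → 7/13 = 0.5385
Macro-precision = mean = (0.8000 + 0.5833 + 0.4444 + 0.7059 + 0.5385) / 5 = 0.614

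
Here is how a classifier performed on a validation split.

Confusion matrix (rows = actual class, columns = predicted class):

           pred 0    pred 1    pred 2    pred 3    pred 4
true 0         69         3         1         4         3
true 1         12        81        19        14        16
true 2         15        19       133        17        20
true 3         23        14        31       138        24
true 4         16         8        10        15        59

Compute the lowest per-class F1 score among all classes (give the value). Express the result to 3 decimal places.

0.513

Per-class F1 score (2·TP/(2·TP+FP+FN)):
  0: TP=69, FP=12+15+23+16=66, FN=3+1+4+3=11 → 138/215 = 0.6419
  1: TP=81, FP=3+19+14+8=44, FN=12+19+14+16=61 → 162/267 = 0.6067
  2: TP=133, FP=1+19+31+10=61, FN=15+19+17+20=71 → 266/398 = 0.6683
  3: TP=138, FP=4+14+17+15=50, FN=23+14+31+24=92 → 276/418 = 0.6603
  4: TP=59, FP=3+16+20+24=63, FN=16+8+10+15=49 → 118/230 = 0.5130
Lowest is class '4' with F1 score = 0.513.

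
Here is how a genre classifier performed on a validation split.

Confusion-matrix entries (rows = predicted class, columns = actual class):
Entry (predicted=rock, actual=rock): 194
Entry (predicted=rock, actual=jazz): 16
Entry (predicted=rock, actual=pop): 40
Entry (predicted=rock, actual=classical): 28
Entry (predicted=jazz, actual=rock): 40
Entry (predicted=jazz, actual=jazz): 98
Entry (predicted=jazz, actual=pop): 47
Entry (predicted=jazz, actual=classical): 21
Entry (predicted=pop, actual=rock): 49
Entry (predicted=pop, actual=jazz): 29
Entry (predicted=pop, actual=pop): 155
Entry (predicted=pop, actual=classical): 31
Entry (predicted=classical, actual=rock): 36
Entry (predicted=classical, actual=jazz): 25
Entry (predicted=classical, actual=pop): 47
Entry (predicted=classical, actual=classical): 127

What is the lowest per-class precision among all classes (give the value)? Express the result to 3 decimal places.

Per-class precision (TP/(TP+FP)):
  rock: TP=194, FP=16+40+28=84 → 194/278 = 0.6978
  jazz: TP=98, FP=40+47+21=108 → 98/206 = 0.4757
  pop: TP=155, FP=49+29+31=109 → 155/264 = 0.5871
  classical: TP=127, FP=36+25+47=108 → 127/235 = 0.5404
Lowest is class 'jazz' with precision = 0.476.

0.476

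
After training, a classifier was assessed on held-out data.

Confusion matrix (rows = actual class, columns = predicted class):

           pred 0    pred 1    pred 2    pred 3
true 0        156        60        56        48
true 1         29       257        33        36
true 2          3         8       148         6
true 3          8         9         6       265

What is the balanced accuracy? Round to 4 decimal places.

Balanced accuracy = mean of per-class recall.
  0: recall = 156/320 = 0.48750
  1: recall = 257/355 = 0.72394
  2: recall = 148/165 = 0.89697
  3: recall = 265/288 = 0.92014
Mean = (0.48750 + 0.72394 + 0.89697 + 0.92014) / 4 = 0.7571

0.7571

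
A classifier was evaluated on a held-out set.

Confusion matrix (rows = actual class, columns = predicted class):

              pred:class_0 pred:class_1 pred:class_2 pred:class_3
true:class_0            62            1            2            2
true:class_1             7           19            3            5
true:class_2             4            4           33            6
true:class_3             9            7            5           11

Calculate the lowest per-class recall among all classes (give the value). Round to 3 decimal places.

Per-class recall (TP/(TP+FN)):
  class_0: TP=62, FN=1+2+2=5 → 62/67 = 0.9254
  class_1: TP=19, FN=7+3+5=15 → 19/34 = 0.5588
  class_2: TP=33, FN=4+4+6=14 → 33/47 = 0.7021
  class_3: TP=11, FN=9+7+5=21 → 11/32 = 0.3438
Lowest is class 'class_3' with recall = 0.344.

0.344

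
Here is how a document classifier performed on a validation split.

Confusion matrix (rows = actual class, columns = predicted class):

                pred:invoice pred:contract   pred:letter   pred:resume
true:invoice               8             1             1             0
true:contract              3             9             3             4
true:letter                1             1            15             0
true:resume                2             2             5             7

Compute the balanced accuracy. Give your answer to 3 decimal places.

Balanced accuracy = mean of per-class recall.
  invoice: recall = 8/10 = 0.8000
  contract: recall = 9/19 = 0.4737
  letter: recall = 15/17 = 0.8824
  resume: recall = 7/16 = 0.4375
Mean = (0.8000 + 0.4737 + 0.8824 + 0.4375) / 4 = 0.648

0.648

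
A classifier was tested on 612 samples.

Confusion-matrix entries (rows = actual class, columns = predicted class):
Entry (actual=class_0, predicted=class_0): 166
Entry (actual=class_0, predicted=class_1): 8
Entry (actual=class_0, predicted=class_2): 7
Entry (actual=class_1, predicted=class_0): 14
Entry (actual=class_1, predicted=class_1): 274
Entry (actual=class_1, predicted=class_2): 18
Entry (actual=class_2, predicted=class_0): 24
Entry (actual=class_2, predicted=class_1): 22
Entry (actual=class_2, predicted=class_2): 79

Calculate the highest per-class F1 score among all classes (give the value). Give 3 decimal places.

0.898

Per-class F1 score (2·TP/(2·TP+FP+FN)):
  class_0: TP=166, FP=14+24=38, FN=8+7=15 → 332/385 = 0.8623
  class_1: TP=274, FP=8+22=30, FN=14+18=32 → 548/610 = 0.8984
  class_2: TP=79, FP=7+18=25, FN=24+22=46 → 158/229 = 0.6900
Highest is class 'class_1' with F1 score = 0.898.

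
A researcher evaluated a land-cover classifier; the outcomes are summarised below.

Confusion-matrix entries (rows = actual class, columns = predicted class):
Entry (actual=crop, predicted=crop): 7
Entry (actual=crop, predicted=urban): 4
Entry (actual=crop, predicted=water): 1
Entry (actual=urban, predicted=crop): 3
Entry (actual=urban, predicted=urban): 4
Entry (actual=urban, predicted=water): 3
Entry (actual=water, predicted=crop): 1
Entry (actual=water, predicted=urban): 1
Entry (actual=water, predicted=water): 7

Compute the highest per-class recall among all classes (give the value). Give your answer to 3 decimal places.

0.778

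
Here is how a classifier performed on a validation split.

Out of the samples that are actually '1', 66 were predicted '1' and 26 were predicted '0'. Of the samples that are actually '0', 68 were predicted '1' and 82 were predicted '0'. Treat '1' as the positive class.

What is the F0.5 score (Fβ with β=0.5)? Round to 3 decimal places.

Fβ = (1+β²)·TP / ((1+β²)·TP + β²·FN + FP), with β²=1/4
= 1.25·66 / (1.25·66 + 0.25·26 + 68) = 0.525

0.525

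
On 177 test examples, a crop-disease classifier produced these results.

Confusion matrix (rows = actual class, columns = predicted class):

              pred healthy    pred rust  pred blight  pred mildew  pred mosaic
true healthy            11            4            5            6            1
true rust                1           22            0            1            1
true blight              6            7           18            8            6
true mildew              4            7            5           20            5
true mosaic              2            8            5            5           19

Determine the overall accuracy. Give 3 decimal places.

0.508

Accuracy = trace / total = (11+22+18+20+19=90) / 177 = 90/177 = 0.508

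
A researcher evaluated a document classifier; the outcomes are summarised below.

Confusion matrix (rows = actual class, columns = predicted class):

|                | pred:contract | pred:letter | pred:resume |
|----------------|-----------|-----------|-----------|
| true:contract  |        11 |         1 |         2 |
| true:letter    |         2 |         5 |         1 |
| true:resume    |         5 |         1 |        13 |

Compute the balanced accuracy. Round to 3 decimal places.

0.698

Balanced accuracy = mean of per-class recall.
  contract: recall = 11/14 = 0.7857
  letter: recall = 5/8 = 0.6250
  resume: recall = 13/19 = 0.6842
Mean = (0.7857 + 0.6250 + 0.6842) / 3 = 0.698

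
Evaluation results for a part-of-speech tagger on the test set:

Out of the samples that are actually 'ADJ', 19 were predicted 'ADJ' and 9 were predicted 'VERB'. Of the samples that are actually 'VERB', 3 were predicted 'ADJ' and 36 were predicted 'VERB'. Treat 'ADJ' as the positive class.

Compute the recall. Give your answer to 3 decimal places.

0.679

Recall = TP/(TP+FN) = 19/(19+9) = 19/28 = 0.679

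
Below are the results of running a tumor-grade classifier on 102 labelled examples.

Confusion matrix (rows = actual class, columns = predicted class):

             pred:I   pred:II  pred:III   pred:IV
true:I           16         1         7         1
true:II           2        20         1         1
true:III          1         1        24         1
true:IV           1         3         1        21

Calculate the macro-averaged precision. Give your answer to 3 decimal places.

Per-class precision (TP/(TP+FP)):
  I: TP=16, FP=2+1+1=4 → 16/20 = 0.8000
  II: TP=20, FP=1+1+3=5 → 20/25 = 0.8000
  III: TP=24, FP=7+1+1=9 → 24/33 = 0.7273
  IV: TP=21, FP=1+1+1=3 → 21/24 = 0.8750
Macro-precision = mean = (0.8000 + 0.8000 + 0.7273 + 0.8750) / 4 = 0.801

0.801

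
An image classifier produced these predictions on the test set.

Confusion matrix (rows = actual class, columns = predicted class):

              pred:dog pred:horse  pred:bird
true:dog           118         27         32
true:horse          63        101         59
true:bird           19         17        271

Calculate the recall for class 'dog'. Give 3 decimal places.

One-vs-rest for 'dog': TP = diagonal; FP = other classes predicted 'dog'; FN = 'dog' predicted as other.
recall = TP/(TP+FN).
dog: TP=118, FN=27+32=59 → 118/177 = 0.6667

0.667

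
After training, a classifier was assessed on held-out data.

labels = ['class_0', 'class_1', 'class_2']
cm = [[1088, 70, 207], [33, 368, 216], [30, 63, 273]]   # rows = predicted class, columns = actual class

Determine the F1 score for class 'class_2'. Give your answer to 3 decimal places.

F1 score = 2·TP/(2·TP+FP+FN).
class_2: TP=273, FP=30+63=93, FN=207+216=423 → 546/1062 = 0.5141

0.514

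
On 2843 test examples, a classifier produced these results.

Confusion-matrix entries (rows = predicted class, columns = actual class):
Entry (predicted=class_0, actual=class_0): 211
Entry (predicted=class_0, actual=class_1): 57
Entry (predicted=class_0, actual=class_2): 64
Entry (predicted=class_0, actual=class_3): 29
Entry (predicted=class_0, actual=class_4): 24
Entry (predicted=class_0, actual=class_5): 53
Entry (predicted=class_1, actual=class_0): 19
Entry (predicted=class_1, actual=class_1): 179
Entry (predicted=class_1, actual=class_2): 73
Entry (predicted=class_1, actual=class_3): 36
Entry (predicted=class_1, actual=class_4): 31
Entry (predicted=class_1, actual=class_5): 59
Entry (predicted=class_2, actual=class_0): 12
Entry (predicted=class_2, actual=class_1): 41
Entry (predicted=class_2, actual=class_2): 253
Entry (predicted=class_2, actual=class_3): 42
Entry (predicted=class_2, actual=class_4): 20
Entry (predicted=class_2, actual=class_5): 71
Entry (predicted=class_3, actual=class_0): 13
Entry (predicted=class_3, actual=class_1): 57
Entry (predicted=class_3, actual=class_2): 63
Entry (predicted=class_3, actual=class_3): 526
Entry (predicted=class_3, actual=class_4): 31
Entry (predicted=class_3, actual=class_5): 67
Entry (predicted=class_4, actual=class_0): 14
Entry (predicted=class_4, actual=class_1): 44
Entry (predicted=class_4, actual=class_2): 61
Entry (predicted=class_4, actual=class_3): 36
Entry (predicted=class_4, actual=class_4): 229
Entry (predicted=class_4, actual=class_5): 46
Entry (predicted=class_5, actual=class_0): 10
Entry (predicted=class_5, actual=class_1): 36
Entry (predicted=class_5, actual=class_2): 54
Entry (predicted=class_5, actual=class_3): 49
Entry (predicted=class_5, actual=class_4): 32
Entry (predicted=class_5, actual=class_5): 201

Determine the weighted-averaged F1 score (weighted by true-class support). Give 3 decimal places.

0.557

Per-class F1 score (2·TP/(2·TP+FP+FN)):
  class_0: TP=211, FP=57+64+29+24+53=227, FN=19+12+13+14+10=68 → 422/717 = 0.5886
  class_1: TP=179, FP=19+73+36+31+59=218, FN=57+41+57+44+36=235 → 358/811 = 0.4414
  class_2: TP=253, FP=12+41+42+20+71=186, FN=64+73+63+61+54=315 → 506/1007 = 0.5025
  class_3: TP=526, FP=13+57+63+31+67=231, FN=29+36+42+36+49=192 → 1052/1475 = 0.7132
  class_4: TP=229, FP=14+44+61+36+46=201, FN=24+31+20+31+32=138 → 458/797 = 0.5747
  class_5: TP=201, FP=10+36+54+49+32=181, FN=53+59+71+67+46=296 → 402/879 = 0.4573
Weighted-F1 score = Σ (supportᵢ/N)·F1 scoreᵢ with N=2843: (279/2843)·0.5886 + (414/2843)·0.4414 + (568/2843)·0.5025 + (718/2843)·0.7132 + (367/2843)·0.5747 + (497/2843)·0.4573 = 0.557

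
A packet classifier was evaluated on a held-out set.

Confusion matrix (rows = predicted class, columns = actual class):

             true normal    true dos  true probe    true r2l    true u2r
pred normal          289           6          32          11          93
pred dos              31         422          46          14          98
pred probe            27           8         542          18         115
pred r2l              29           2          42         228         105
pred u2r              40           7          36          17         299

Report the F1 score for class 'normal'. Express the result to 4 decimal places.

Treat 'normal' as positive and all other classes as negative.
F1 score = 2·TP/(2·TP+FP+FN).
normal: TP=289, FP=6+32+11+93=142, FN=31+27+29+40=127 → 578/847 = 0.68241

0.6824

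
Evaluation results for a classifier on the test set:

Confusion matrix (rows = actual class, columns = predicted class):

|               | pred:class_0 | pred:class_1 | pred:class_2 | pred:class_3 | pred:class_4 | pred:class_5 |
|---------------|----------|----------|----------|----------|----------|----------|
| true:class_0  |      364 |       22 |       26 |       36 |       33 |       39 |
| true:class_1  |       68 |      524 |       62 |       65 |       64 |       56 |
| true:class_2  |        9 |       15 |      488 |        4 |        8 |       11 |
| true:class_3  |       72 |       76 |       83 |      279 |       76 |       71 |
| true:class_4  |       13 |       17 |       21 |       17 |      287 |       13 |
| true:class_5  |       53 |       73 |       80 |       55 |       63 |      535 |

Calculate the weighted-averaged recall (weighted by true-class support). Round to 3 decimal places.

Per-class recall (TP/(TP+FN)):
  class_0: TP=364, FN=22+26+36+33+39=156 → 364/520 = 0.7000
  class_1: TP=524, FN=68+62+65+64+56=315 → 524/839 = 0.6246
  class_2: TP=488, FN=9+15+4+8+11=47 → 488/535 = 0.9121
  class_3: TP=279, FN=72+76+83+76+71=378 → 279/657 = 0.4247
  class_4: TP=287, FN=13+17+21+17+13=81 → 287/368 = 0.7799
  class_5: TP=535, FN=53+73+80+55+63=324 → 535/859 = 0.6228
Weighted-recall = Σ (supportᵢ/N)·recallᵢ with N=3778: (520/3778)·0.7000 + (839/3778)·0.6246 + (535/3778)·0.9121 + (657/3778)·0.4247 + (368/3778)·0.7799 + (859/3778)·0.6228 = 0.656

0.656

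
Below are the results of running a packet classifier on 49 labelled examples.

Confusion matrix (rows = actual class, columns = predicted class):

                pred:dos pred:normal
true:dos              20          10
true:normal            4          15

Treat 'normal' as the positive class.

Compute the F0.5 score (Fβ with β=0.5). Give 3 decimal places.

0.630

Fβ = (1+β²)·TP / ((1+β²)·TP + β²·FN + FP), with β²=1/4
= 1.25·15 / (1.25·15 + 0.25·4 + 10) = 0.630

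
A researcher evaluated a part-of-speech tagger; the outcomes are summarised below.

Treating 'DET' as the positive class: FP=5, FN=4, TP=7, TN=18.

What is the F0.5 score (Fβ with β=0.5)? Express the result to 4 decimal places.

0.5932

Fβ = (1+β²)·TP / ((1+β²)·TP + β²·FN + FP), with β²=1/4
= 1.25·7 / (1.25·7 + 0.25·4 + 5) = 0.5932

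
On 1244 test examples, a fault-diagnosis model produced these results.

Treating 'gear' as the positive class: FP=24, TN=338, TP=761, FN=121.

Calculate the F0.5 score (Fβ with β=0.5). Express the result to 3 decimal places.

Fβ = (1+β²)·TP / ((1+β²)·TP + β²·FN + FP), with β²=1/4
= 1.25·761 / (1.25·761 + 0.25·121 + 24) = 0.946

0.946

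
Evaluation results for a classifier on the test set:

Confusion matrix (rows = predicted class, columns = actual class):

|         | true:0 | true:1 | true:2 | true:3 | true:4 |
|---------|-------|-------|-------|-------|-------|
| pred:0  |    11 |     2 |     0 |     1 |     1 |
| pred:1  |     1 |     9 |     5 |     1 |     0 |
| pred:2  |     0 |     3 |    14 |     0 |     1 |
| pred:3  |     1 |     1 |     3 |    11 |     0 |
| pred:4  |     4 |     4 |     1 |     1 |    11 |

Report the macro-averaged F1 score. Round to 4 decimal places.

0.6530

Per-class F1 score (2·TP/(2·TP+FP+FN)):
  0: TP=11, FP=2+0+1+1=4, FN=1+0+1+4=6 → 22/32 = 0.68750
  1: TP=9, FP=1+5+1+0=7, FN=2+3+1+4=10 → 18/35 = 0.51429
  2: TP=14, FP=0+3+0+1=4, FN=0+5+3+1=9 → 28/41 = 0.68293
  3: TP=11, FP=1+1+3+0=5, FN=1+1+0+1=3 → 22/30 = 0.73333
  4: TP=11, FP=4+4+1+1=10, FN=1+0+1+0=2 → 22/34 = 0.64706
Macro-F1 score = mean = (0.68750 + 0.51429 + 0.68293 + 0.73333 + 0.64706) / 5 = 0.6530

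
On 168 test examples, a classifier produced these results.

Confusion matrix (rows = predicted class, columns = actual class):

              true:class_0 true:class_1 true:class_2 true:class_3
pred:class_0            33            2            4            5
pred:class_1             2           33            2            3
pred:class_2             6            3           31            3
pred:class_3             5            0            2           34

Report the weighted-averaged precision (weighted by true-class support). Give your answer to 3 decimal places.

Per-class precision (TP/(TP+FP)):
  class_0: TP=33, FP=2+4+5=11 → 33/44 = 0.7500
  class_1: TP=33, FP=2+2+3=7 → 33/40 = 0.8250
  class_2: TP=31, FP=6+3+3=12 → 31/43 = 0.7209
  class_3: TP=34, FP=5+0+2=7 → 34/41 = 0.8293
Weighted-precision = Σ (supportᵢ/N)·precisionᵢ with N=168: (46/168)·0.7500 + (38/168)·0.8250 + (39/168)·0.7209 + (45/168)·0.8293 = 0.781

0.781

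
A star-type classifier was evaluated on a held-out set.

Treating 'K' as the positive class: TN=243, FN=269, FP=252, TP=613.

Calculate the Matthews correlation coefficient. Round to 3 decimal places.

MCC = (TP·TN − FP·FN) / √((TP+FP)(TP+FN)(TN+FP)(TN+FN))
Numerator = 613·243 − 252·269 = 81171
Denominator = √(865·882·495·512) = √193356979200 = 439723.7533
MCC = 81171 / 439723.7533 = 0.185

0.185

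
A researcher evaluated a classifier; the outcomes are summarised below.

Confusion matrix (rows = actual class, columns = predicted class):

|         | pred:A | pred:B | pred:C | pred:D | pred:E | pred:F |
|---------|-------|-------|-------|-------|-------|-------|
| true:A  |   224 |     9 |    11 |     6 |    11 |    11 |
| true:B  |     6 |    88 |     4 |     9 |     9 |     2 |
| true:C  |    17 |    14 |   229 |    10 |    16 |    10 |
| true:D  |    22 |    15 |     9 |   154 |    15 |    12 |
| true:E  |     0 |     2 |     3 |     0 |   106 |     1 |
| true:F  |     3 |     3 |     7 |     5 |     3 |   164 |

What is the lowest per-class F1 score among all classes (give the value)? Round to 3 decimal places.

0.707

Per-class F1 score (2·TP/(2·TP+FP+FN)):
  A: TP=224, FP=6+17+22+0+3=48, FN=9+11+6+11+11=48 → 448/544 = 0.8235
  B: TP=88, FP=9+14+15+2+3=43, FN=6+4+9+9+2=30 → 176/249 = 0.7068
  C: TP=229, FP=11+4+9+3+7=34, FN=17+14+10+16+10=67 → 458/559 = 0.8193
  D: TP=154, FP=6+9+10+0+5=30, FN=22+15+9+15+12=73 → 308/411 = 0.7494
  E: TP=106, FP=11+9+16+15+3=54, FN=0+2+3+0+1=6 → 212/272 = 0.7794
  F: TP=164, FP=11+2+10+12+1=36, FN=3+3+7+5+3=21 → 328/385 = 0.8519
Lowest is class 'B' with F1 score = 0.707.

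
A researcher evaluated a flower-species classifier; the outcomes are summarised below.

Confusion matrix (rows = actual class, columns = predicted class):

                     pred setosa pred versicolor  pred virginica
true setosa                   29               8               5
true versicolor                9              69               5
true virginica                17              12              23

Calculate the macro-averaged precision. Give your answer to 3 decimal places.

0.667

Per-class precision (TP/(TP+FP)):
  setosa: TP=29, FP=9+17=26 → 29/55 = 0.5273
  versicolor: TP=69, FP=8+12=20 → 69/89 = 0.7753
  virginica: TP=23, FP=5+5=10 → 23/33 = 0.6970
Macro-precision = mean = (0.5273 + 0.7753 + 0.6970) / 3 = 0.667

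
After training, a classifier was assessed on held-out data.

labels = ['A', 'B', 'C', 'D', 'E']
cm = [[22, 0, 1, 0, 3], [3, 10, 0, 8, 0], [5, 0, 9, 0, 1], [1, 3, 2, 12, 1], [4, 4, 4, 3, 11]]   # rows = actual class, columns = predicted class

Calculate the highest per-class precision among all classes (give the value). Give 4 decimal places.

Per-class precision (TP/(TP+FP)):
  A: TP=22, FP=3+5+1+4=13 → 22/35 = 0.62857
  B: TP=10, FP=0+0+3+4=7 → 10/17 = 0.58824
  C: TP=9, FP=1+0+2+4=7 → 9/16 = 0.56250
  D: TP=12, FP=0+8+0+3=11 → 12/23 = 0.52174
  E: TP=11, FP=3+0+1+1=5 → 11/16 = 0.68750
Highest is class 'E' with precision = 0.6875.

0.6875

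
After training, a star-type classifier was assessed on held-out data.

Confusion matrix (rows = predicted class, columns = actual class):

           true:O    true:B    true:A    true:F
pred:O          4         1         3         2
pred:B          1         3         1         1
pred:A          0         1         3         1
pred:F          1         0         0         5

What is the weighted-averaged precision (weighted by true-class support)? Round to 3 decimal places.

Per-class precision (TP/(TP+FP)):
  O: TP=4, FP=1+3+2=6 → 4/10 = 0.4000
  B: TP=3, FP=1+1+1=3 → 3/6 = 0.5000
  A: TP=3, FP=0+1+1=2 → 3/5 = 0.6000
  F: TP=5, FP=1+0+0=1 → 5/6 = 0.8333
Weighted-precision = Σ (supportᵢ/N)·precisionᵢ with N=27: (6/27)·0.4000 + (5/27)·0.5000 + (7/27)·0.6000 + (9/27)·0.8333 = 0.615

0.615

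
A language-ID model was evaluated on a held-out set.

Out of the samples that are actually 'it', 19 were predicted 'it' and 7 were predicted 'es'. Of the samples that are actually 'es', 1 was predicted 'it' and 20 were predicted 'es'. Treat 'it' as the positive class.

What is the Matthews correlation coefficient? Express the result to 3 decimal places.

0.687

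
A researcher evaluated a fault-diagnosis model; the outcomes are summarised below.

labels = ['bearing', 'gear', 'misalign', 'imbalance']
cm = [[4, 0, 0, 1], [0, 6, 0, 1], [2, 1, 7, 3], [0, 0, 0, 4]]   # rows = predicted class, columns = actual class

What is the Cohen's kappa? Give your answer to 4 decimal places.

0.6346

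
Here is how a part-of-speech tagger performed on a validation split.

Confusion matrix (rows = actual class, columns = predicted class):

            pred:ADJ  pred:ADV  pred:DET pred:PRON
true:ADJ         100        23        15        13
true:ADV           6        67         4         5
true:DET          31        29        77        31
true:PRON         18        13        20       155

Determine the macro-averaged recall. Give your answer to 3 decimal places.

0.673

Per-class recall (TP/(TP+FN)):
  ADJ: TP=100, FN=23+15+13=51 → 100/151 = 0.6623
  ADV: TP=67, FN=6+4+5=15 → 67/82 = 0.8171
  DET: TP=77, FN=31+29+31=91 → 77/168 = 0.4583
  PRON: TP=155, FN=18+13+20=51 → 155/206 = 0.7524
Macro-recall = mean = (0.6623 + 0.8171 + 0.4583 + 0.7524) / 4 = 0.673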